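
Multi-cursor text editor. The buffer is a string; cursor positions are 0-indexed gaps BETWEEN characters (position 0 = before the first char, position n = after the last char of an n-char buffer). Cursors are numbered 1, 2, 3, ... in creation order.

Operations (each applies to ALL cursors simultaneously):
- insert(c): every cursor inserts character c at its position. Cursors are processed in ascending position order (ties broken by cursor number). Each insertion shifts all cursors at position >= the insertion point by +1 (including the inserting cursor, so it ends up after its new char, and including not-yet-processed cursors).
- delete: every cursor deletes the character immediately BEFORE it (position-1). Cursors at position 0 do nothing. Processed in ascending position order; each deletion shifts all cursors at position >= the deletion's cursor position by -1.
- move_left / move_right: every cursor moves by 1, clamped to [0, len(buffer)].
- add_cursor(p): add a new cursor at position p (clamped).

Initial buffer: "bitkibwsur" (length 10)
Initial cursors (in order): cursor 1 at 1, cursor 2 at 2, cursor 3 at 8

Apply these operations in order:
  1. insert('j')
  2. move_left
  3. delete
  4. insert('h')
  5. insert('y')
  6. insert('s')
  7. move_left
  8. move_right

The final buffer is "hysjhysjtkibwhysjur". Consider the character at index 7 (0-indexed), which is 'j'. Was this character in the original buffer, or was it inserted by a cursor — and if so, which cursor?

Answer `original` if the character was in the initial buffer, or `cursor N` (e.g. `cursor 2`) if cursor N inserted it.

Answer: cursor 2

Derivation:
After op 1 (insert('j')): buffer="bjijtkibwsjur" (len 13), cursors c1@2 c2@4 c3@11, authorship .1.2......3..
After op 2 (move_left): buffer="bjijtkibwsjur" (len 13), cursors c1@1 c2@3 c3@10, authorship .1.2......3..
After op 3 (delete): buffer="jjtkibwjur" (len 10), cursors c1@0 c2@1 c3@7, authorship 12.....3..
After op 4 (insert('h')): buffer="hjhjtkibwhjur" (len 13), cursors c1@1 c2@3 c3@10, authorship 1122.....33..
After op 5 (insert('y')): buffer="hyjhyjtkibwhyjur" (len 16), cursors c1@2 c2@5 c3@13, authorship 111222.....333..
After op 6 (insert('s')): buffer="hysjhysjtkibwhysjur" (len 19), cursors c1@3 c2@7 c3@16, authorship 11112222.....3333..
After op 7 (move_left): buffer="hysjhysjtkibwhysjur" (len 19), cursors c1@2 c2@6 c3@15, authorship 11112222.....3333..
After op 8 (move_right): buffer="hysjhysjtkibwhysjur" (len 19), cursors c1@3 c2@7 c3@16, authorship 11112222.....3333..
Authorship (.=original, N=cursor N): 1 1 1 1 2 2 2 2 . . . . . 3 3 3 3 . .
Index 7: author = 2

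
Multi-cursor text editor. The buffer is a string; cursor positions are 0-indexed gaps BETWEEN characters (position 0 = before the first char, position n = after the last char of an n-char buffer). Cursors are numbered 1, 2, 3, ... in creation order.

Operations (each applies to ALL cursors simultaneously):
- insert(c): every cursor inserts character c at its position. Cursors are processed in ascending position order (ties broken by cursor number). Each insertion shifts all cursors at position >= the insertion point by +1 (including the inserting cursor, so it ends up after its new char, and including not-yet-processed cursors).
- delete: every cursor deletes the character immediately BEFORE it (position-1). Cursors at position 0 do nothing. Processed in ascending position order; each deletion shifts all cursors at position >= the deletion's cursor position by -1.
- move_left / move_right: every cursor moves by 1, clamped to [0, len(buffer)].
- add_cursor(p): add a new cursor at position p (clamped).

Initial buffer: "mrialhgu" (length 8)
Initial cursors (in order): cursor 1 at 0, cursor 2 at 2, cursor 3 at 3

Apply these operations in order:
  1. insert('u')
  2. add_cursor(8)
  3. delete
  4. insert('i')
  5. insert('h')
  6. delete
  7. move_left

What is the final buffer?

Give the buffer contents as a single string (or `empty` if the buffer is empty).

Answer: imriiiaihgu

Derivation:
After op 1 (insert('u')): buffer="umruiualhgu" (len 11), cursors c1@1 c2@4 c3@6, authorship 1..2.3.....
After op 2 (add_cursor(8)): buffer="umruiualhgu" (len 11), cursors c1@1 c2@4 c3@6 c4@8, authorship 1..2.3.....
After op 3 (delete): buffer="mriahgu" (len 7), cursors c1@0 c2@2 c3@3 c4@4, authorship .......
After op 4 (insert('i')): buffer="imriiiaihgu" (len 11), cursors c1@1 c2@4 c3@6 c4@8, authorship 1..2.3.4...
After op 5 (insert('h')): buffer="ihmrihiihaihhgu" (len 15), cursors c1@2 c2@6 c3@9 c4@12, authorship 11..22.33.44...
After op 6 (delete): buffer="imriiiaihgu" (len 11), cursors c1@1 c2@4 c3@6 c4@8, authorship 1..2.3.4...
After op 7 (move_left): buffer="imriiiaihgu" (len 11), cursors c1@0 c2@3 c3@5 c4@7, authorship 1..2.3.4...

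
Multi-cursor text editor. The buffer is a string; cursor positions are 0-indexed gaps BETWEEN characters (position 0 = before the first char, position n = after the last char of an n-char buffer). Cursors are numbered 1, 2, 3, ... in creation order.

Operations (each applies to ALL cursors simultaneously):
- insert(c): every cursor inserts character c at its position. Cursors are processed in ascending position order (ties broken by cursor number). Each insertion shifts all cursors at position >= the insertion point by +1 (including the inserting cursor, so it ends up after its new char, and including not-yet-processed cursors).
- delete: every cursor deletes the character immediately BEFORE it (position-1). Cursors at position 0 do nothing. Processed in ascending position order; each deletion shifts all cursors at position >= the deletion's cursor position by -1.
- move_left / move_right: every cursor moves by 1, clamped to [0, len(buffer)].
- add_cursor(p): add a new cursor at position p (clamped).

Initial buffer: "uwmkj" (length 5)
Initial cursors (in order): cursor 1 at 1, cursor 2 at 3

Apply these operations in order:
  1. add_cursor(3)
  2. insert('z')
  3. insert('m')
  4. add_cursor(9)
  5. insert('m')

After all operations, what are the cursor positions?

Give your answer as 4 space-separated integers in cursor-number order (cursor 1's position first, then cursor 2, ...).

After op 1 (add_cursor(3)): buffer="uwmkj" (len 5), cursors c1@1 c2@3 c3@3, authorship .....
After op 2 (insert('z')): buffer="uzwmzzkj" (len 8), cursors c1@2 c2@6 c3@6, authorship .1..23..
After op 3 (insert('m')): buffer="uzmwmzzmmkj" (len 11), cursors c1@3 c2@9 c3@9, authorship .11..2323..
After op 4 (add_cursor(9)): buffer="uzmwmzzmmkj" (len 11), cursors c1@3 c2@9 c3@9 c4@9, authorship .11..2323..
After op 5 (insert('m')): buffer="uzmmwmzzmmmmmkj" (len 15), cursors c1@4 c2@13 c3@13 c4@13, authorship .111..2323234..

Answer: 4 13 13 13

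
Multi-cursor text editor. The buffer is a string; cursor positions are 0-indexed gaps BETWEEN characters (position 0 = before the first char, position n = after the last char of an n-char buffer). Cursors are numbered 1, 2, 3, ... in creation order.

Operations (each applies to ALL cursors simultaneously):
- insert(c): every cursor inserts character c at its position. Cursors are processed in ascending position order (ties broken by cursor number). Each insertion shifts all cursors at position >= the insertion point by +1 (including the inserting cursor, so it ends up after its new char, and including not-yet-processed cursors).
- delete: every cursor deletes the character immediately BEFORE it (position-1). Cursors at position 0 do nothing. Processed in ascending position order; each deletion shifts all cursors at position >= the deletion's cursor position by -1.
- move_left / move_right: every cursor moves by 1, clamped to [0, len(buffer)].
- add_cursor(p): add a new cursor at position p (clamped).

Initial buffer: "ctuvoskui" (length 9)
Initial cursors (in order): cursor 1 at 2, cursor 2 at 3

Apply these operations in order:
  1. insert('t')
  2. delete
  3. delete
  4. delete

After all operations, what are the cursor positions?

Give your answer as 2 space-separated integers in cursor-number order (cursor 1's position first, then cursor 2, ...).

After op 1 (insert('t')): buffer="cttutvoskui" (len 11), cursors c1@3 c2@5, authorship ..1.2......
After op 2 (delete): buffer="ctuvoskui" (len 9), cursors c1@2 c2@3, authorship .........
After op 3 (delete): buffer="cvoskui" (len 7), cursors c1@1 c2@1, authorship .......
After op 4 (delete): buffer="voskui" (len 6), cursors c1@0 c2@0, authorship ......

Answer: 0 0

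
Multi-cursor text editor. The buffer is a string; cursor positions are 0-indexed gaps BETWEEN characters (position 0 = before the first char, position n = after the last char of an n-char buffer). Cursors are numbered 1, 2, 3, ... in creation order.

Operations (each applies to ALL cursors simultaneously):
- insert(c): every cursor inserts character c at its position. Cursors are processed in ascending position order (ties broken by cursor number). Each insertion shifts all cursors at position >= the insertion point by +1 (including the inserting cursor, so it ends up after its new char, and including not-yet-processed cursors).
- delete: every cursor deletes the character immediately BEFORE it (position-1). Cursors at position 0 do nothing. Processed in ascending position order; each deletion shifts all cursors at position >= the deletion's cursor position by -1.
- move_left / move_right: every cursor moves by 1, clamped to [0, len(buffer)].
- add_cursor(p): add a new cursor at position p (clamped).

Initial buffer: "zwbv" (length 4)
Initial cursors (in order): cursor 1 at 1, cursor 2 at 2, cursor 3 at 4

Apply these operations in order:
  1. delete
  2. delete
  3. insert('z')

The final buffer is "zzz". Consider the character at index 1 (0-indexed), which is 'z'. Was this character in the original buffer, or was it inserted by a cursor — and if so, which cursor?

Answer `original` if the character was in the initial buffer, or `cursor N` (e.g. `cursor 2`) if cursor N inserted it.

After op 1 (delete): buffer="b" (len 1), cursors c1@0 c2@0 c3@1, authorship .
After op 2 (delete): buffer="" (len 0), cursors c1@0 c2@0 c3@0, authorship 
After op 3 (insert('z')): buffer="zzz" (len 3), cursors c1@3 c2@3 c3@3, authorship 123
Authorship (.=original, N=cursor N): 1 2 3
Index 1: author = 2

Answer: cursor 2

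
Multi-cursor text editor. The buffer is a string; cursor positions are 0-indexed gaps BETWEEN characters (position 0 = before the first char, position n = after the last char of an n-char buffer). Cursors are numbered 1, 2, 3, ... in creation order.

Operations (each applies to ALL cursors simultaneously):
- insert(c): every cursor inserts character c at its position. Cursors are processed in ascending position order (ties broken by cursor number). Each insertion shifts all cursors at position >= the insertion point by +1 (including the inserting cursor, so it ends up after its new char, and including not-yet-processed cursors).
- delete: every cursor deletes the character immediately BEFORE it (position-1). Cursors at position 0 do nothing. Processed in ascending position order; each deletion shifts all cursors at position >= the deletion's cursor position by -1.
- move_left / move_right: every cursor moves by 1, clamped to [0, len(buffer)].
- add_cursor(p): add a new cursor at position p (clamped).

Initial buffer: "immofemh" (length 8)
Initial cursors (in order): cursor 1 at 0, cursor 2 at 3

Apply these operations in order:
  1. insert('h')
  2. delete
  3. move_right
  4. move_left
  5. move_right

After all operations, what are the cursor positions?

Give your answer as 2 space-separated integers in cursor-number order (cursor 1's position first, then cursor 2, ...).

After op 1 (insert('h')): buffer="himmhofemh" (len 10), cursors c1@1 c2@5, authorship 1...2.....
After op 2 (delete): buffer="immofemh" (len 8), cursors c1@0 c2@3, authorship ........
After op 3 (move_right): buffer="immofemh" (len 8), cursors c1@1 c2@4, authorship ........
After op 4 (move_left): buffer="immofemh" (len 8), cursors c1@0 c2@3, authorship ........
After op 5 (move_right): buffer="immofemh" (len 8), cursors c1@1 c2@4, authorship ........

Answer: 1 4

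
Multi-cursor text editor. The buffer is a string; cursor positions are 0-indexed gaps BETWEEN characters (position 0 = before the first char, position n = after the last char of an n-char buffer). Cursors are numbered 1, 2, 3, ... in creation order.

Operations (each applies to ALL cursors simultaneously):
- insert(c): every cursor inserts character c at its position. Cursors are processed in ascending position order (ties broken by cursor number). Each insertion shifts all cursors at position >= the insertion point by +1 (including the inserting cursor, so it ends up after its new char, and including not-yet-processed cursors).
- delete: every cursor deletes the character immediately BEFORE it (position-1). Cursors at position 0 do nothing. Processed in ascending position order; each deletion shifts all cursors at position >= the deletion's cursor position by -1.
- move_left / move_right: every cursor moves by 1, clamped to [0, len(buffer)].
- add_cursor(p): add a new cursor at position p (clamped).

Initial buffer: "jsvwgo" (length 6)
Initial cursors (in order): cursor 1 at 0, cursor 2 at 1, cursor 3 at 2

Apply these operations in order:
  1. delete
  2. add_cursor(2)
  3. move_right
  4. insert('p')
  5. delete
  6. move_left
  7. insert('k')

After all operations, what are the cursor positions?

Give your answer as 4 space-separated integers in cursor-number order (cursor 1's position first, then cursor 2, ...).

Answer: 3 3 3 6

Derivation:
After op 1 (delete): buffer="vwgo" (len 4), cursors c1@0 c2@0 c3@0, authorship ....
After op 2 (add_cursor(2)): buffer="vwgo" (len 4), cursors c1@0 c2@0 c3@0 c4@2, authorship ....
After op 3 (move_right): buffer="vwgo" (len 4), cursors c1@1 c2@1 c3@1 c4@3, authorship ....
After op 4 (insert('p')): buffer="vpppwgpo" (len 8), cursors c1@4 c2@4 c3@4 c4@7, authorship .123..4.
After op 5 (delete): buffer="vwgo" (len 4), cursors c1@1 c2@1 c3@1 c4@3, authorship ....
After op 6 (move_left): buffer="vwgo" (len 4), cursors c1@0 c2@0 c3@0 c4@2, authorship ....
After op 7 (insert('k')): buffer="kkkvwkgo" (len 8), cursors c1@3 c2@3 c3@3 c4@6, authorship 123..4..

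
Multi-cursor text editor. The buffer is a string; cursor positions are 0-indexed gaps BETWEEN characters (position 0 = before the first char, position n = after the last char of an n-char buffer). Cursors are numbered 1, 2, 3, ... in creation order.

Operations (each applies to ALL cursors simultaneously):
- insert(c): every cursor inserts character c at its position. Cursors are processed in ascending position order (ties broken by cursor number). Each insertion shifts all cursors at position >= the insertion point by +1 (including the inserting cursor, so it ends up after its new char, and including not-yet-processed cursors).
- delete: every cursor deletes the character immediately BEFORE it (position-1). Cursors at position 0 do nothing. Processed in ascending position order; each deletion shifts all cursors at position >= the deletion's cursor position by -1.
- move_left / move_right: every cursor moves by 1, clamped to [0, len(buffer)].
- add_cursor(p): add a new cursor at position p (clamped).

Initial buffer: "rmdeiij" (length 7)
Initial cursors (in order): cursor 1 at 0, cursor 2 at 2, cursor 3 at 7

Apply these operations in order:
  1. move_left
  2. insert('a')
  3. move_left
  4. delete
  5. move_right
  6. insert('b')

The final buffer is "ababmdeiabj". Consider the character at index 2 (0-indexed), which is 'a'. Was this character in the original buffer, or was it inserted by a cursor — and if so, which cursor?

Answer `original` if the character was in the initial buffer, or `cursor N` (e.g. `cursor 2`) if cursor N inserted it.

Answer: cursor 2

Derivation:
After op 1 (move_left): buffer="rmdeiij" (len 7), cursors c1@0 c2@1 c3@6, authorship .......
After op 2 (insert('a')): buffer="aramdeiiaj" (len 10), cursors c1@1 c2@3 c3@9, authorship 1.2.....3.
After op 3 (move_left): buffer="aramdeiiaj" (len 10), cursors c1@0 c2@2 c3@8, authorship 1.2.....3.
After op 4 (delete): buffer="aamdeiaj" (len 8), cursors c1@0 c2@1 c3@6, authorship 12....3.
After op 5 (move_right): buffer="aamdeiaj" (len 8), cursors c1@1 c2@2 c3@7, authorship 12....3.
After op 6 (insert('b')): buffer="ababmdeiabj" (len 11), cursors c1@2 c2@4 c3@10, authorship 1122....33.
Authorship (.=original, N=cursor N): 1 1 2 2 . . . . 3 3 .
Index 2: author = 2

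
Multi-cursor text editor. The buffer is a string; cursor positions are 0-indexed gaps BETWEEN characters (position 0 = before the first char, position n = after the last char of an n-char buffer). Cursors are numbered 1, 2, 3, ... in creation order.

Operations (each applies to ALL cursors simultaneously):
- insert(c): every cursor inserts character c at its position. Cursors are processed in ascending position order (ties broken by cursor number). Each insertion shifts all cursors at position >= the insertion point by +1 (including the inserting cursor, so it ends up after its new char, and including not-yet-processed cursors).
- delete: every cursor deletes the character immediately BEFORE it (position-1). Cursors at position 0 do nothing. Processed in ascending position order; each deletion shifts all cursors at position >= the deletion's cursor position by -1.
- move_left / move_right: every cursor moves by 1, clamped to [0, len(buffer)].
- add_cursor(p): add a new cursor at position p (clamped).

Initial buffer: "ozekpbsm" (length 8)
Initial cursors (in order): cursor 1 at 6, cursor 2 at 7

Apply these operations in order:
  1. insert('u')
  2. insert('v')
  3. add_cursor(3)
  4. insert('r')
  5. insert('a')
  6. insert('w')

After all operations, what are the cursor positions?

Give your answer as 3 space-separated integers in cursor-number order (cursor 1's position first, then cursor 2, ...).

Answer: 14 20 6

Derivation:
After op 1 (insert('u')): buffer="ozekpbusum" (len 10), cursors c1@7 c2@9, authorship ......1.2.
After op 2 (insert('v')): buffer="ozekpbuvsuvm" (len 12), cursors c1@8 c2@11, authorship ......11.22.
After op 3 (add_cursor(3)): buffer="ozekpbuvsuvm" (len 12), cursors c3@3 c1@8 c2@11, authorship ......11.22.
After op 4 (insert('r')): buffer="ozerkpbuvrsuvrm" (len 15), cursors c3@4 c1@10 c2@14, authorship ...3...111.222.
After op 5 (insert('a')): buffer="ozerakpbuvrasuvram" (len 18), cursors c3@5 c1@12 c2@17, authorship ...33...1111.2222.
After op 6 (insert('w')): buffer="ozerawkpbuvrawsuvrawm" (len 21), cursors c3@6 c1@14 c2@20, authorship ...333...11111.22222.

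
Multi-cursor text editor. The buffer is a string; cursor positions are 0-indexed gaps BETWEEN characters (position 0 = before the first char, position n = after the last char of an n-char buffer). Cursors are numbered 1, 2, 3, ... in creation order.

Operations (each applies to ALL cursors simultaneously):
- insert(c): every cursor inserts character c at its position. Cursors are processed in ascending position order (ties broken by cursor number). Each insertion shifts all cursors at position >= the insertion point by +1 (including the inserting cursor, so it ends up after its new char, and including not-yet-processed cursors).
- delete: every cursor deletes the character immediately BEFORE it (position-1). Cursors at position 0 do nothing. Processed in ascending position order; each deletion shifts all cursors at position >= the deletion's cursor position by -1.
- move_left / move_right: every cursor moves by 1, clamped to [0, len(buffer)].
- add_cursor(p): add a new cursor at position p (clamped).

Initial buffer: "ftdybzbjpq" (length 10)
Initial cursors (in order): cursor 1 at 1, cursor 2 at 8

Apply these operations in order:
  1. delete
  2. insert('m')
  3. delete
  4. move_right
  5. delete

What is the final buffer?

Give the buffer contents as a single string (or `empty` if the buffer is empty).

After op 1 (delete): buffer="tdybzbpq" (len 8), cursors c1@0 c2@6, authorship ........
After op 2 (insert('m')): buffer="mtdybzbmpq" (len 10), cursors c1@1 c2@8, authorship 1......2..
After op 3 (delete): buffer="tdybzbpq" (len 8), cursors c1@0 c2@6, authorship ........
After op 4 (move_right): buffer="tdybzbpq" (len 8), cursors c1@1 c2@7, authorship ........
After op 5 (delete): buffer="dybzbq" (len 6), cursors c1@0 c2@5, authorship ......

Answer: dybzbq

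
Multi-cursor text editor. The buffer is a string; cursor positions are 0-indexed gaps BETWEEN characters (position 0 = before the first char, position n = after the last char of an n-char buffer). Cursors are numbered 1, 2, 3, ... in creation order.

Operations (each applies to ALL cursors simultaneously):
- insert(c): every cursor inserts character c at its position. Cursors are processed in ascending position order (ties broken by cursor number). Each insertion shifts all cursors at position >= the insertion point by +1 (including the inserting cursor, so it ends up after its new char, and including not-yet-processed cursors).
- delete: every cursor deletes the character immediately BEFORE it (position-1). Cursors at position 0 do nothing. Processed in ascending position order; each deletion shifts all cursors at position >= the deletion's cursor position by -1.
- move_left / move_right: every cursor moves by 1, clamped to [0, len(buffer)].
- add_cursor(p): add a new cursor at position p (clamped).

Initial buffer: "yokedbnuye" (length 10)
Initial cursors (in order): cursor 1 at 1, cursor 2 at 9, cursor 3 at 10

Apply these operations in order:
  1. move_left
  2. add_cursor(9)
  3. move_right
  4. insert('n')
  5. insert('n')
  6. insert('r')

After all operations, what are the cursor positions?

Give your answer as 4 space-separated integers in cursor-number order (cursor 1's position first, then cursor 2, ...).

After op 1 (move_left): buffer="yokedbnuye" (len 10), cursors c1@0 c2@8 c3@9, authorship ..........
After op 2 (add_cursor(9)): buffer="yokedbnuye" (len 10), cursors c1@0 c2@8 c3@9 c4@9, authorship ..........
After op 3 (move_right): buffer="yokedbnuye" (len 10), cursors c1@1 c2@9 c3@10 c4@10, authorship ..........
After op 4 (insert('n')): buffer="ynokedbnuynenn" (len 14), cursors c1@2 c2@11 c3@14 c4@14, authorship .1........2.34
After op 5 (insert('n')): buffer="ynnokedbnuynnennnn" (len 18), cursors c1@3 c2@13 c3@18 c4@18, authorship .11........22.3434
After op 6 (insert('r')): buffer="ynnrokedbnuynnrennnnrr" (len 22), cursors c1@4 c2@15 c3@22 c4@22, authorship .111........222.343434

Answer: 4 15 22 22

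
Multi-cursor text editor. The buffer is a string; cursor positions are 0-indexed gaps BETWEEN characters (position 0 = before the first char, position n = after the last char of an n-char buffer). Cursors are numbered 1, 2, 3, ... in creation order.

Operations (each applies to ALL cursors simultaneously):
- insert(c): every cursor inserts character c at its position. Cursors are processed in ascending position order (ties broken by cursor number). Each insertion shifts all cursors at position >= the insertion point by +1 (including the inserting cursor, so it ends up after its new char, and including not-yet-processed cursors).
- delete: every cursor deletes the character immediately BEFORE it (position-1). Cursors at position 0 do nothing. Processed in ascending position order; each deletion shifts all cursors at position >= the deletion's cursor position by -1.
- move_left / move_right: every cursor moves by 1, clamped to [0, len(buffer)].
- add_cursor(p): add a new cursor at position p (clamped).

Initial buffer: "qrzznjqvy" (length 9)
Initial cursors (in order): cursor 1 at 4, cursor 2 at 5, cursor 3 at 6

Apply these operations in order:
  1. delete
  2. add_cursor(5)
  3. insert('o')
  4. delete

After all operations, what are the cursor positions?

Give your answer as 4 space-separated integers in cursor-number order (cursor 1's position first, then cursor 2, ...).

After op 1 (delete): buffer="qrzqvy" (len 6), cursors c1@3 c2@3 c3@3, authorship ......
After op 2 (add_cursor(5)): buffer="qrzqvy" (len 6), cursors c1@3 c2@3 c3@3 c4@5, authorship ......
After op 3 (insert('o')): buffer="qrzoooqvoy" (len 10), cursors c1@6 c2@6 c3@6 c4@9, authorship ...123..4.
After op 4 (delete): buffer="qrzqvy" (len 6), cursors c1@3 c2@3 c3@3 c4@5, authorship ......

Answer: 3 3 3 5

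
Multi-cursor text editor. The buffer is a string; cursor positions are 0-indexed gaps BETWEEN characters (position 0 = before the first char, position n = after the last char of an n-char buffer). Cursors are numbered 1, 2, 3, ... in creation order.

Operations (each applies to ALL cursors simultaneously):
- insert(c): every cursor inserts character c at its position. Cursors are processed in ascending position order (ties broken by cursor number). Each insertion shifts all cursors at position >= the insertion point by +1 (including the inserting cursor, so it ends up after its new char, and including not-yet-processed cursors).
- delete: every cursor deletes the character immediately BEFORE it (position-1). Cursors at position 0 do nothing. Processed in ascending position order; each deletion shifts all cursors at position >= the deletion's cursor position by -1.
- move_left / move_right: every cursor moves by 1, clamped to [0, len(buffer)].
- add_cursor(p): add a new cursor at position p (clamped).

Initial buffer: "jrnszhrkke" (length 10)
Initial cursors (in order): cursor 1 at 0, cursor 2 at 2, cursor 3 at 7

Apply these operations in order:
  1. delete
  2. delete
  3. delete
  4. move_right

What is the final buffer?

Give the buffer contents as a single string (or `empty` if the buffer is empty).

Answer: nskke

Derivation:
After op 1 (delete): buffer="jnszhkke" (len 8), cursors c1@0 c2@1 c3@5, authorship ........
After op 2 (delete): buffer="nszkke" (len 6), cursors c1@0 c2@0 c3@3, authorship ......
After op 3 (delete): buffer="nskke" (len 5), cursors c1@0 c2@0 c3@2, authorship .....
After op 4 (move_right): buffer="nskke" (len 5), cursors c1@1 c2@1 c3@3, authorship .....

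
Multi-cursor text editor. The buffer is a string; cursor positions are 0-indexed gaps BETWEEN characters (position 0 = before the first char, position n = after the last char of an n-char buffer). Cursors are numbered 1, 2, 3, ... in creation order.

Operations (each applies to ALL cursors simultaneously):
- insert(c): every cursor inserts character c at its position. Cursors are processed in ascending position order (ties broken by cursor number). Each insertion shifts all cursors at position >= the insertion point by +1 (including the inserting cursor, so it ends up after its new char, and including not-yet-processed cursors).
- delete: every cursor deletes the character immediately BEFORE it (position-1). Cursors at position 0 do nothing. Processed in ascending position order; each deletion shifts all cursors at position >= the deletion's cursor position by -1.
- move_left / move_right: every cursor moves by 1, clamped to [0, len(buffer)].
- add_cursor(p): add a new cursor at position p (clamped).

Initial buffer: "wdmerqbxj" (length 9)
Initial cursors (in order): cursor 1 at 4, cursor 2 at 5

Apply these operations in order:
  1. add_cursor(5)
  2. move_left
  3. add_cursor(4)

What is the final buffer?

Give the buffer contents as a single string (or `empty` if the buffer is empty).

After op 1 (add_cursor(5)): buffer="wdmerqbxj" (len 9), cursors c1@4 c2@5 c3@5, authorship .........
After op 2 (move_left): buffer="wdmerqbxj" (len 9), cursors c1@3 c2@4 c3@4, authorship .........
After op 3 (add_cursor(4)): buffer="wdmerqbxj" (len 9), cursors c1@3 c2@4 c3@4 c4@4, authorship .........

Answer: wdmerqbxj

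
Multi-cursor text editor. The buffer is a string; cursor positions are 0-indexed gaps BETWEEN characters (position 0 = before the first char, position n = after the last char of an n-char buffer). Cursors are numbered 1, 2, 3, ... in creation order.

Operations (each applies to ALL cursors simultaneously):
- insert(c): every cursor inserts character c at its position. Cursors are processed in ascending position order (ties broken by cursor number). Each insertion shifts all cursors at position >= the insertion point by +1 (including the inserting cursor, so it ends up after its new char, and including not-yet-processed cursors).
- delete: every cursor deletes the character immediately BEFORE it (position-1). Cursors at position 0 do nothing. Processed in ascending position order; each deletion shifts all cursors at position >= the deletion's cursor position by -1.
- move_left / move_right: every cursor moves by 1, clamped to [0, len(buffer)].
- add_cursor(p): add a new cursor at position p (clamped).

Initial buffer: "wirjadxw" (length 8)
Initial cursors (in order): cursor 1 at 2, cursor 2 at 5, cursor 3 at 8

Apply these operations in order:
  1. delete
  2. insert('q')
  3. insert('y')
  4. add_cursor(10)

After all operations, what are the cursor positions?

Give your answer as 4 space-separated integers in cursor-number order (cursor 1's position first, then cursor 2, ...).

After op 1 (delete): buffer="wrjdx" (len 5), cursors c1@1 c2@3 c3@5, authorship .....
After op 2 (insert('q')): buffer="wqrjqdxq" (len 8), cursors c1@2 c2@5 c3@8, authorship .1..2..3
After op 3 (insert('y')): buffer="wqyrjqydxqy" (len 11), cursors c1@3 c2@7 c3@11, authorship .11..22..33
After op 4 (add_cursor(10)): buffer="wqyrjqydxqy" (len 11), cursors c1@3 c2@7 c4@10 c3@11, authorship .11..22..33

Answer: 3 7 11 10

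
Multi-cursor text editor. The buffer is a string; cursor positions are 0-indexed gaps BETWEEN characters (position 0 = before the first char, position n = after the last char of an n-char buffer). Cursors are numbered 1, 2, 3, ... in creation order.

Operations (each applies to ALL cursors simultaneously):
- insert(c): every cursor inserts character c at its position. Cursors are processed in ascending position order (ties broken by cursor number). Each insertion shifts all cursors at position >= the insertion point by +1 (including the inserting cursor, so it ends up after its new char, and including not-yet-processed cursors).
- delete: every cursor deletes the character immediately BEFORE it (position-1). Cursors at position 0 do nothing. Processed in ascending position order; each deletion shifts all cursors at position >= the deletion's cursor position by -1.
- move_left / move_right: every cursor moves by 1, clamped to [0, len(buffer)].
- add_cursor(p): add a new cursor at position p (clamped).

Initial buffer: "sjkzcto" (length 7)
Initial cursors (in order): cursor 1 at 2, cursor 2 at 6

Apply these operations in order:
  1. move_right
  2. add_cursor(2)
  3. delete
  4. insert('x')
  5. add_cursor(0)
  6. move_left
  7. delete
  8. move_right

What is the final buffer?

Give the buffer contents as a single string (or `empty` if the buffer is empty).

Answer: xzcx

Derivation:
After op 1 (move_right): buffer="sjkzcto" (len 7), cursors c1@3 c2@7, authorship .......
After op 2 (add_cursor(2)): buffer="sjkzcto" (len 7), cursors c3@2 c1@3 c2@7, authorship .......
After op 3 (delete): buffer="szct" (len 4), cursors c1@1 c3@1 c2@4, authorship ....
After op 4 (insert('x')): buffer="sxxzctx" (len 7), cursors c1@3 c3@3 c2@7, authorship .13...2
After op 5 (add_cursor(0)): buffer="sxxzctx" (len 7), cursors c4@0 c1@3 c3@3 c2@7, authorship .13...2
After op 6 (move_left): buffer="sxxzctx" (len 7), cursors c4@0 c1@2 c3@2 c2@6, authorship .13...2
After op 7 (delete): buffer="xzcx" (len 4), cursors c1@0 c3@0 c4@0 c2@3, authorship 3..2
After op 8 (move_right): buffer="xzcx" (len 4), cursors c1@1 c3@1 c4@1 c2@4, authorship 3..2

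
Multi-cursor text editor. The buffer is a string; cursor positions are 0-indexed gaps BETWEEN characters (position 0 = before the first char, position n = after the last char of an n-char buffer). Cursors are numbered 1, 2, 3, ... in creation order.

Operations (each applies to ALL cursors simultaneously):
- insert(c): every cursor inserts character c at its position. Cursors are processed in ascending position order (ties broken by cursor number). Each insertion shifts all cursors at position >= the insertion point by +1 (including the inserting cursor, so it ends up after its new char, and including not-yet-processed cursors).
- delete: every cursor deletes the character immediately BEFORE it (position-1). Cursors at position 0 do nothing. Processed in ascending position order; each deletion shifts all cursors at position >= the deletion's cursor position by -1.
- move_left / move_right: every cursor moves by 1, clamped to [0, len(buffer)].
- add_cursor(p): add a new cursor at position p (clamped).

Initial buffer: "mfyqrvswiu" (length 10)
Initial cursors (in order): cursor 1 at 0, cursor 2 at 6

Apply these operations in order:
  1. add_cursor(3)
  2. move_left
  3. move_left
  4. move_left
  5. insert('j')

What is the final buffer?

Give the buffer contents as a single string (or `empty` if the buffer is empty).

Answer: jjmfyjqrvswiu

Derivation:
After op 1 (add_cursor(3)): buffer="mfyqrvswiu" (len 10), cursors c1@0 c3@3 c2@6, authorship ..........
After op 2 (move_left): buffer="mfyqrvswiu" (len 10), cursors c1@0 c3@2 c2@5, authorship ..........
After op 3 (move_left): buffer="mfyqrvswiu" (len 10), cursors c1@0 c3@1 c2@4, authorship ..........
After op 4 (move_left): buffer="mfyqrvswiu" (len 10), cursors c1@0 c3@0 c2@3, authorship ..........
After op 5 (insert('j')): buffer="jjmfyjqrvswiu" (len 13), cursors c1@2 c3@2 c2@6, authorship 13...2.......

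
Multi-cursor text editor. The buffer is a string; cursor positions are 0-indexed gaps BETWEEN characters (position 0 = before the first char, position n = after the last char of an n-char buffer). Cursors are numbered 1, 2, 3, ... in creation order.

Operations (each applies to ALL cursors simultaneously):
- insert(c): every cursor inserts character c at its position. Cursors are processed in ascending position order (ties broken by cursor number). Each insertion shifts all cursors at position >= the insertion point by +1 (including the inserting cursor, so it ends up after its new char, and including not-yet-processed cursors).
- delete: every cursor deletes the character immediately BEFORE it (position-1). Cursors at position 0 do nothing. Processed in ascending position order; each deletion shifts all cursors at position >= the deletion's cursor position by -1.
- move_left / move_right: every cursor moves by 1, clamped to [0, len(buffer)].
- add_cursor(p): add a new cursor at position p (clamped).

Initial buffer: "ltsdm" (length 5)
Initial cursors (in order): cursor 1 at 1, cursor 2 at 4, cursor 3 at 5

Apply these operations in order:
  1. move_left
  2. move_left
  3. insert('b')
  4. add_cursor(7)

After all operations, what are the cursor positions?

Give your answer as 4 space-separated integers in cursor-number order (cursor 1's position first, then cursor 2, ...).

Answer: 1 4 6 7

Derivation:
After op 1 (move_left): buffer="ltsdm" (len 5), cursors c1@0 c2@3 c3@4, authorship .....
After op 2 (move_left): buffer="ltsdm" (len 5), cursors c1@0 c2@2 c3@3, authorship .....
After op 3 (insert('b')): buffer="bltbsbdm" (len 8), cursors c1@1 c2@4 c3@6, authorship 1..2.3..
After op 4 (add_cursor(7)): buffer="bltbsbdm" (len 8), cursors c1@1 c2@4 c3@6 c4@7, authorship 1..2.3..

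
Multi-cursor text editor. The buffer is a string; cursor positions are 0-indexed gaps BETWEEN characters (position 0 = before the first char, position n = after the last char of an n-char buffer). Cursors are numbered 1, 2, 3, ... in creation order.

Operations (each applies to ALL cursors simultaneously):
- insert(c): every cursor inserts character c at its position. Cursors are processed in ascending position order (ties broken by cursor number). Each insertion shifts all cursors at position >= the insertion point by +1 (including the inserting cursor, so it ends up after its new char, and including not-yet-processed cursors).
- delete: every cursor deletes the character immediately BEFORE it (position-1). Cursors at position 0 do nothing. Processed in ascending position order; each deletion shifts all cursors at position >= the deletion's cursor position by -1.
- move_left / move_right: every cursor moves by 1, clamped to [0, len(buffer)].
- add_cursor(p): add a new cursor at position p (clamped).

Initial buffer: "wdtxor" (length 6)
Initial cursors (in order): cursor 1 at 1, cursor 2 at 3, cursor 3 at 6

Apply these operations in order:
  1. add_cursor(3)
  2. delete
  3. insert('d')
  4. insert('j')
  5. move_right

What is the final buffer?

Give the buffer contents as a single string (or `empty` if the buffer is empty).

Answer: dddjjjxodj

Derivation:
After op 1 (add_cursor(3)): buffer="wdtxor" (len 6), cursors c1@1 c2@3 c4@3 c3@6, authorship ......
After op 2 (delete): buffer="xo" (len 2), cursors c1@0 c2@0 c4@0 c3@2, authorship ..
After op 3 (insert('d')): buffer="dddxod" (len 6), cursors c1@3 c2@3 c4@3 c3@6, authorship 124..3
After op 4 (insert('j')): buffer="dddjjjxodj" (len 10), cursors c1@6 c2@6 c4@6 c3@10, authorship 124124..33
After op 5 (move_right): buffer="dddjjjxodj" (len 10), cursors c1@7 c2@7 c4@7 c3@10, authorship 124124..33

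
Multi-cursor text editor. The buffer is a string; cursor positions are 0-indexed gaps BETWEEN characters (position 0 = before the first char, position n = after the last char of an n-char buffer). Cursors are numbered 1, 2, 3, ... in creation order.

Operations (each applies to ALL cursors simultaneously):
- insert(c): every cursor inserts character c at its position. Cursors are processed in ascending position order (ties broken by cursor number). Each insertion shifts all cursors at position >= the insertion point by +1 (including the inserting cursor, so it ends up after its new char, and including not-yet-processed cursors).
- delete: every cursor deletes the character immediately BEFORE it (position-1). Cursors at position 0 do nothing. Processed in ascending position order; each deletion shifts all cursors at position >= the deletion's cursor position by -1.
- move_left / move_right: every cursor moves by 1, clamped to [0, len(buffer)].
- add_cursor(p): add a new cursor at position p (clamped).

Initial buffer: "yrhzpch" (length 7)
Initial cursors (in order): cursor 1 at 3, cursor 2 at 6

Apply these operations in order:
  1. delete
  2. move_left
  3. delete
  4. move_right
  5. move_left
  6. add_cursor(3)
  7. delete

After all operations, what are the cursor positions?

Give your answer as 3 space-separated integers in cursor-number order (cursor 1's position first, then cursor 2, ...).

After op 1 (delete): buffer="yrzph" (len 5), cursors c1@2 c2@4, authorship .....
After op 2 (move_left): buffer="yrzph" (len 5), cursors c1@1 c2@3, authorship .....
After op 3 (delete): buffer="rph" (len 3), cursors c1@0 c2@1, authorship ...
After op 4 (move_right): buffer="rph" (len 3), cursors c1@1 c2@2, authorship ...
After op 5 (move_left): buffer="rph" (len 3), cursors c1@0 c2@1, authorship ...
After op 6 (add_cursor(3)): buffer="rph" (len 3), cursors c1@0 c2@1 c3@3, authorship ...
After op 7 (delete): buffer="p" (len 1), cursors c1@0 c2@0 c3@1, authorship .

Answer: 0 0 1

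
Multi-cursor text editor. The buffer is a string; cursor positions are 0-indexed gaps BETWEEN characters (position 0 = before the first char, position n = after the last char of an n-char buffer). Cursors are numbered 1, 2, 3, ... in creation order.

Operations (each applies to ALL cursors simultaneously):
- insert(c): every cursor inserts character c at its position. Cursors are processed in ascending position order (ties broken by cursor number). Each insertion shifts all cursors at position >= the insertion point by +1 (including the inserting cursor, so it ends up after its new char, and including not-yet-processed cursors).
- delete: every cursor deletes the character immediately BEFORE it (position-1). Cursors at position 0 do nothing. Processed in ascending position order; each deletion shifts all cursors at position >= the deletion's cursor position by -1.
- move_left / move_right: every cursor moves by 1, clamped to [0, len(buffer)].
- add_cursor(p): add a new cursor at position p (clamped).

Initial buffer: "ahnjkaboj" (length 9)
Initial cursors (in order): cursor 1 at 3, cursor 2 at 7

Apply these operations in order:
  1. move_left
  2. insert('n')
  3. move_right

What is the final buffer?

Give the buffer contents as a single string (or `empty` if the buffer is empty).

After op 1 (move_left): buffer="ahnjkaboj" (len 9), cursors c1@2 c2@6, authorship .........
After op 2 (insert('n')): buffer="ahnnjkanboj" (len 11), cursors c1@3 c2@8, authorship ..1....2...
After op 3 (move_right): buffer="ahnnjkanboj" (len 11), cursors c1@4 c2@9, authorship ..1....2...

Answer: ahnnjkanboj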